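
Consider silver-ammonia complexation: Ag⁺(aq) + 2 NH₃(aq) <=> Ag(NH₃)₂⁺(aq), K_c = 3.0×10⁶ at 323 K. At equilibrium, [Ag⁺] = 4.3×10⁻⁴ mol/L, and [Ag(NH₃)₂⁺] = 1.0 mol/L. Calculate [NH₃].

[NH₃] = 0.028 mol/L

At equilibrium, K_c = [Ag(NH₃)₂⁺] / ([Ag⁺]·[NH₃]²) = 3.0×10⁶.
(1.0) / ((4.3×10⁻⁴)·([NH₃])²) = 3.0×10⁶
[NH₃]² = 7.75×10⁻⁴ ⇒ [NH₃] = 0.028 mol/L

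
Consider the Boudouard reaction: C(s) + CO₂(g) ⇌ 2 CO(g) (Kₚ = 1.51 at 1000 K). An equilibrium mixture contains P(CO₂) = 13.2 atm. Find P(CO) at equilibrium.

(C is a pure solid — omitted from Kₚ.)
At equilibrium, Kₚ = P(CO)² / P(CO₂) = 1.51.
(P(CO))² / (13.2) = 1.51
P(CO)² = 19.9 ⇒ P(CO) = 4.46 atm

P(CO) = 4.46 atm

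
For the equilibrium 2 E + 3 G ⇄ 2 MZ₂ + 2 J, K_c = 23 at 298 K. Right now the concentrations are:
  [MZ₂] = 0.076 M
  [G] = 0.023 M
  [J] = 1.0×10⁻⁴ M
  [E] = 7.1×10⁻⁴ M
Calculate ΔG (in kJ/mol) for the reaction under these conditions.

ΔG = -2.21 kJ/mol

Q_c = [MZ₂]²·[J]² / ([E]²·[G]³) = (0.076)²·(1.0×10⁻⁴)² / ((7.1×10⁻⁴)²·(0.023)³) = 9.42
ΔG = RT ln(Q_c/K_c) = (8.314 J mol⁻¹ K⁻¹)(298 K) × ln(9.42/23)
   = (2.478 kJ/mol)(-0.8927) = -2.21 kJ/mol
ΔG < 0, so the forward reaction is spontaneous (proceeds forward).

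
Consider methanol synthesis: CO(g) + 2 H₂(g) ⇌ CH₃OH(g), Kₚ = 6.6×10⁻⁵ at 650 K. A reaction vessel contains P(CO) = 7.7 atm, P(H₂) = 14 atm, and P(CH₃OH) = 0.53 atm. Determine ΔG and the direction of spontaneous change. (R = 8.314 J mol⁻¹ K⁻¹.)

ΔG = 9.03 kJ/mol; the forward reaction is non-spontaneous

Qₚ = P(CH₃OH) / (P(CO)·P(H₂)²) = (0.53) / ((7.7)·(14)²) = 3.51×10⁻⁴
ΔG = RT ln(Qₚ/Kₚ) = (8.314 J mol⁻¹ K⁻¹)(650 K) × ln(3.51×10⁻⁴/6.6×10⁻⁵)
   = (5.404 kJ/mol)(1.671) = 9.03 kJ/mol
ΔG > 0, so the forward reaction is non-spontaneous (proceeds in reverse).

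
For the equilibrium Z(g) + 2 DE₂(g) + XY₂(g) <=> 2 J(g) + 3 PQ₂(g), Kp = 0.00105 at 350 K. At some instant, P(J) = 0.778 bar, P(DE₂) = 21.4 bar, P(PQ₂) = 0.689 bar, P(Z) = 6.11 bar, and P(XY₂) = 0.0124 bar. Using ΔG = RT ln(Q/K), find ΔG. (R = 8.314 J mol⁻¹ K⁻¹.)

ΔG = 4.93 kJ/mol

Qp = P(J)²·P(PQ₂)³ / (P(Z)·P(DE₂)²·P(XY₂)) = (0.778)²·(0.689)³ / ((6.11)·(21.4)²·(0.0124)) = 0.00571
ΔG = RT ln(Qp/Kp) = (8.314 J mol⁻¹ K⁻¹)(350 K) × ln(0.00571/0.00105)
   = (2.910 kJ/mol)(1.693) = 4.93 kJ/mol
ΔG > 0, so the forward reaction is non-spontaneous (proceeds in reverse).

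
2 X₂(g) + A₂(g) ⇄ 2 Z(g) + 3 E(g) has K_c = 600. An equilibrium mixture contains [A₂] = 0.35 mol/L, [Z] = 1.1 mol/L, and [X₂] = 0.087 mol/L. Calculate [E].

At equilibrium, K_c = [Z]²·[E]³ / ([X₂]²·[A₂]) = 600.
(1.1)²·([E])³ / ((0.087)²·(0.35)) = 600
[E]³ = 1.31 ⇒ [E] = 1.1 mol/L

[E] = 1.1 mol/L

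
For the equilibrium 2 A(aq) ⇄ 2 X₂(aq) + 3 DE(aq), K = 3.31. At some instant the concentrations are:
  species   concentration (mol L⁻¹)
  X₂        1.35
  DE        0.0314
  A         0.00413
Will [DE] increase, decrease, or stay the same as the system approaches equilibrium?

stay the same

Q = [X₂]²·[DE]³ / [A]² = (1.35)²·(0.0314)³ / (0.00413)² = 3.31
Q = 3.31 = K; the system is at equilibrium.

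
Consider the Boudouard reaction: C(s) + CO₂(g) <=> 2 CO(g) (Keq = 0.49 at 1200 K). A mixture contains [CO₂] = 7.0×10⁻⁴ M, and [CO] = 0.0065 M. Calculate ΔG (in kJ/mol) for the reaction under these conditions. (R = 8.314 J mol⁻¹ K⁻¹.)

(C is a pure solid — omitted from Q.)
Q = [CO]² / [CO₂] = (0.0065)² / (7.0×10⁻⁴) = 0.0604
ΔG = RT ln(Q/Keq) = (8.314 J mol⁻¹ K⁻¹)(1200 K) × ln(0.0604/0.49)
   = (9.977 kJ/mol)(-2.093) = -20.9 kJ/mol
ΔG < 0, so the forward reaction is spontaneous (proceeds forward).

ΔG = -20.9 kJ/mol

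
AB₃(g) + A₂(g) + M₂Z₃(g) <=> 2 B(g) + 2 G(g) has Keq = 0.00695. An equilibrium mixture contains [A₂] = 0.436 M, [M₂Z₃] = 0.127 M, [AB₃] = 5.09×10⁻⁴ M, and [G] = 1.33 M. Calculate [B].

At equilibrium, Keq = [B]²·[G]² / ([AB₃]·[A₂]·[M₂Z₃]) = 0.00695.
([B])²·(1.33)² / ((5.09×10⁻⁴)·(0.436)·(0.127)) = 0.00695
[B]² = 1.11×10⁻⁷ ⇒ [B] = 3.33×10⁻⁴ M

[B] = 3.33×10⁻⁴ M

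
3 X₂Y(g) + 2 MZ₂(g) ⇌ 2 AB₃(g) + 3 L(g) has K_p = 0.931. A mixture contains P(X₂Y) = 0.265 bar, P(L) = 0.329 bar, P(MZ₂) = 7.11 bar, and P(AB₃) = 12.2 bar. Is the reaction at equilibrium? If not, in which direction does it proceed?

toward reactants

Q_p = P(AB₃)²·P(L)³ / (P(X₂Y)³·P(MZ₂)²) = (12.2)²·(0.329)³ / ((0.265)³·(7.11)²) = 5.63
Q_p = 5.63 > K_p = 0.931, so the reverse reaction proceeds.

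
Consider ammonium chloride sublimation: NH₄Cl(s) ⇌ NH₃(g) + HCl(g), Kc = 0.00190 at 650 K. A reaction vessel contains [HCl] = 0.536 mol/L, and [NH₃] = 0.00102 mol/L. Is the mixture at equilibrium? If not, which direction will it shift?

(NH₄Cl is a pure solid — omitted from Qc.)
Qc = [NH₃]·[HCl] = (0.00102)·(0.536) = 5.47×10⁻⁴
Qc = 5.47×10⁻⁴ < Kc = 0.00190: net forward reaction.

no; Q < K, reaction proceeds forward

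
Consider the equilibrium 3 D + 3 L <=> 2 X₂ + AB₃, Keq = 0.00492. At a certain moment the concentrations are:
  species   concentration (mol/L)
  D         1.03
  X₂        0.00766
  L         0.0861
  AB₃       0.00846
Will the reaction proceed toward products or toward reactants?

Q = [X₂]²·[AB₃] / ([D]³·[L]³) = (0.00766)²·(0.00846) / ((1.03)³·(0.0861)³) = 7.12×10⁻⁴
Q = 7.12×10⁻⁴ < Keq = 0.00492, so the forward reaction proceeds.

forward (toward products)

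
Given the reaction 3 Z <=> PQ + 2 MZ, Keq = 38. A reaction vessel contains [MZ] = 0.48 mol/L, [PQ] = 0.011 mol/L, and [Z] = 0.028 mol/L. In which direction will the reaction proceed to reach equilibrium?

reverse (toward reactants)

Q = [PQ]·[MZ]² / [Z]³ = (0.011)·(0.48)² / (0.028)³ = 120
Q = 120 > Keq = 38, so the reverse reaction proceeds.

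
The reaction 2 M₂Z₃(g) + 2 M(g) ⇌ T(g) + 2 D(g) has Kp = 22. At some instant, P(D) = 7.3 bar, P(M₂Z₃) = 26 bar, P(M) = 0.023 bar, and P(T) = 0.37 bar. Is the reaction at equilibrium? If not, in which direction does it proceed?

Qp = P(T)·P(D)² / (P(M₂Z₃)²·P(M)²) = (0.37)·(7.3)² / ((26)²·(0.023)²) = 55
Qp = 55 > Kp = 22, so the reverse reaction proceeds.

to the left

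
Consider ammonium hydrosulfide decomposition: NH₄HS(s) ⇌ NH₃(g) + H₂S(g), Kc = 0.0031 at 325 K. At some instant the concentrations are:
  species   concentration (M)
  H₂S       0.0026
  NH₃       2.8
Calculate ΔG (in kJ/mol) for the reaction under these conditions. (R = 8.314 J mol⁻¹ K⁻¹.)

(NH₄HS is a pure solid — omitted from Qc.)
Qc = [NH₃]·[H₂S] = (2.8)·(0.0026) = 0.00728
ΔG = RT ln(Qc/Kc) = (8.314 J mol⁻¹ K⁻¹)(325 K) × ln(0.00728/0.0031)
   = (2.702 kJ/mol)(0.8537) = 2.31 kJ/mol
ΔG > 0, so the forward reaction is non-spontaneous (proceeds in reverse).

ΔG = 2.31 kJ/mol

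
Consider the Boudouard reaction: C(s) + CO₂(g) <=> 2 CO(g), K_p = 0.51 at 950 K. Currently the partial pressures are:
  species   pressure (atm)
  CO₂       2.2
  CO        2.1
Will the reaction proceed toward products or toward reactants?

(C is a pure solid — omitted from Q_p.)
Q_p = P(CO)² / P(CO₂) = (2.1)² / (2.2) = 2.0
Q_p = 2.0 > K_p = 0.51, so the reverse reaction proceeds.

toward reactants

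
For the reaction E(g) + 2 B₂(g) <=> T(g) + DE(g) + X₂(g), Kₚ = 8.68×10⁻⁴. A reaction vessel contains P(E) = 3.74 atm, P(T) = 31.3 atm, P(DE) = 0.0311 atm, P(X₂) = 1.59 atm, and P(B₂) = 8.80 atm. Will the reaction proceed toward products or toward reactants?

toward reactants

Qₚ = P(T)·P(DE)·P(X₂) / (P(E)·P(B₂)²) = (31.3)·(0.0311)·(1.59) / ((3.74)·(8.80)²) = 0.00534
Qₚ = 0.00534 > Kₚ = 8.68×10⁻⁴, so the reverse reaction proceeds.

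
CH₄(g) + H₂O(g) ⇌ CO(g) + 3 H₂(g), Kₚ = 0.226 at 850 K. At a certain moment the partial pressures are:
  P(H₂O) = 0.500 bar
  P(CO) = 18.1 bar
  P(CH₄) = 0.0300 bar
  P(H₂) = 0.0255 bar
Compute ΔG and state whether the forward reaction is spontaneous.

Qₚ = P(CO)·P(H₂)³ / (P(CH₄)·P(H₂O)) = (18.1)·(0.0255)³ / ((0.0300)·(0.500)) = 0.0200
ΔG = RT ln(Qₚ/Kₚ) = (8.314 J mol⁻¹ K⁻¹)(850 K) × ln(0.0200/0.226)
   = (7.067 kJ/mol)(-2.425) = -17.1 kJ/mol
ΔG < 0, so the forward reaction is spontaneous (proceeds forward).

ΔG = -17.1 kJ/mol; the forward reaction is spontaneous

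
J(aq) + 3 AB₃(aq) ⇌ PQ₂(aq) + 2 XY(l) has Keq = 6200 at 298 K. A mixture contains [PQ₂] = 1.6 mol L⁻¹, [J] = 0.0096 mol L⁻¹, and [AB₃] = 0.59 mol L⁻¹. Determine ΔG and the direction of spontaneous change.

(XY is a pure liquid — omitted from Q.)
Q = [PQ₂] / ([J]·[AB₃]³) = (1.6) / ((0.0096)·(0.59)³) = 812
ΔG = RT ln(Q/Keq) = (8.314 J mol⁻¹ K⁻¹)(298 K) × ln(812/6200)
   = (2.478 kJ/mol)(-2.033) = -5.04 kJ/mol
ΔG < 0, so the forward reaction is spontaneous (proceeds forward).

ΔG = -5.04 kJ/mol; the forward reaction is spontaneous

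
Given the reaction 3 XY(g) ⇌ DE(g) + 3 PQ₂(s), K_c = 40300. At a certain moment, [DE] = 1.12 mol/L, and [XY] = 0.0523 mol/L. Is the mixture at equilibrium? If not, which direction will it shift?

(PQ₂ is a pure solid — omitted from Q_c.)
Q_c = [DE] / [XY]³ = (1.12) / (0.0523)³ = 7830
Q_c = 7830 < K_c = 40300: net forward reaction.

no; Q < K, reaction proceeds forward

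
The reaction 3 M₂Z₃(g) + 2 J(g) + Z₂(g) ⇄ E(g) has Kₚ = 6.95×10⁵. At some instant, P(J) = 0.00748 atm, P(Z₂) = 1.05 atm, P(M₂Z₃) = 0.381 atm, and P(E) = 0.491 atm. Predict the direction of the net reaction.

forward (toward products)

Qₚ = P(E) / (P(M₂Z₃)³·P(J)²·P(Z₂)) = (0.491) / ((0.381)³·(0.00748)²·(1.05)) = 1.51×10⁵
Qₚ = 1.51×10⁵ < Kₚ = 6.95×10⁵, so the forward reaction proceeds.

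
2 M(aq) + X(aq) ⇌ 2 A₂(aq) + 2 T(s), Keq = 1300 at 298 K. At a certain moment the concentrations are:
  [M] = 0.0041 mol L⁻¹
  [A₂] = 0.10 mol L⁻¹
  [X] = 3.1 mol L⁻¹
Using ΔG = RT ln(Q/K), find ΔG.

ΔG = -4.74 kJ/mol

(T is a pure solid — omitted from Q.)
Q = [A₂]² / ([M]²·[X]) = (0.10)² / ((0.0041)²·(3.1)) = 192
ΔG = RT ln(Q/Keq) = (8.314 J mol⁻¹ K⁻¹)(298 K) × ln(192/1300)
   = (2.478 kJ/mol)(-1.913) = -4.74 kJ/mol
ΔG < 0, so the forward reaction is spontaneous (proceeds forward).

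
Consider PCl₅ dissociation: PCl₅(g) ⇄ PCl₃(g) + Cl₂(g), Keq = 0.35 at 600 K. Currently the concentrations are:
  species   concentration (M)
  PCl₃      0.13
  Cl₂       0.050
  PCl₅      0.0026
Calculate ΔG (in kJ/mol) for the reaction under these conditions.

ΔG = 9.81 kJ/mol

Q = [PCl₃]·[Cl₂] / [PCl₅] = (0.13)·(0.050) / (0.0026) = 2.50
ΔG = RT ln(Q/Keq) = (8.314 J mol⁻¹ K⁻¹)(600 K) × ln(2.50/0.35)
   = (4.988 kJ/mol)(1.966) = 9.81 kJ/mol
ΔG > 0, so the forward reaction is non-spontaneous (proceeds in reverse).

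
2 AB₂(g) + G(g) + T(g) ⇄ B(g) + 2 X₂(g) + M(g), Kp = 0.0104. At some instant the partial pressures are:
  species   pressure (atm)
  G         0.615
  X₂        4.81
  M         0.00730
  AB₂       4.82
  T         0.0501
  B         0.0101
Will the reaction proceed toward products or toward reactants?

Qp = P(B)·P(X₂)²·P(M) / (P(AB₂)²·P(G)·P(T)) = (0.0101)·(4.81)²·(0.00730) / ((4.82)²·(0.615)·(0.0501)) = 0.00238
Qp = 0.00238 < Kp = 0.0104, so the forward reaction proceeds.

to the right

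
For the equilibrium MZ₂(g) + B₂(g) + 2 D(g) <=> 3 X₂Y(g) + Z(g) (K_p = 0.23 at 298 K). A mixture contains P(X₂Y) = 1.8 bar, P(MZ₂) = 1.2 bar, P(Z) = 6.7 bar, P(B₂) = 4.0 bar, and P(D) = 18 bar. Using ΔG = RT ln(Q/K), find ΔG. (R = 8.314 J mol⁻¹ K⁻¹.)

Q_p = P(X₂Y)³·P(Z) / (P(MZ₂)·P(B₂)·P(D)²) = (1.8)³·(6.7) / ((1.2)·(4.0)·(18)²) = 0.0251
ΔG = RT ln(Q_p/K_p) = (8.314 J mol⁻¹ K⁻¹)(298 K) × ln(0.0251/0.23)
   = (2.478 kJ/mol)(-2.215) = -5.49 kJ/mol
ΔG < 0, so the forward reaction is spontaneous (proceeds forward).

ΔG = -5.49 kJ/mol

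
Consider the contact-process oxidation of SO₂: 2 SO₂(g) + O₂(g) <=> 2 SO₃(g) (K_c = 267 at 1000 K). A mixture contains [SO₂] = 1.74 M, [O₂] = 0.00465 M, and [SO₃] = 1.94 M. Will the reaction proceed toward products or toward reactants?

no net change (already at equilibrium)

Q_c = [SO₃]² / ([SO₂]²·[O₂]) = (1.94)² / ((1.74)²·(0.00465)) = 267
Q_c = 267 = K_c, so the system is already at equilibrium.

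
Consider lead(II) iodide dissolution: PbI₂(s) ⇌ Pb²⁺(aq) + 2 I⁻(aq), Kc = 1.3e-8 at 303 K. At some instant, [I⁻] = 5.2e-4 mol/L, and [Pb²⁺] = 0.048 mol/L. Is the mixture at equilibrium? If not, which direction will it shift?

(PbI₂ is a pure solid — omitted from Qc.)
Qc = [Pb²⁺]·[I⁻]² = (0.048)·(5.2e-4)² = 1.3e-8
Qc = 1.3e-8 = Kc; the system is at equilibrium.

yes, at equilibrium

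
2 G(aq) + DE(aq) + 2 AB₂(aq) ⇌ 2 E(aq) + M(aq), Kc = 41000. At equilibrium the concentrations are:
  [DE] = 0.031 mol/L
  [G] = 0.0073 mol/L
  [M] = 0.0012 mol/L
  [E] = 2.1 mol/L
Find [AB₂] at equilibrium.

At equilibrium, Kc = [E]²·[M] / ([G]²·[DE]·[AB₂]²) = 41000.
(2.1)²·(0.0012) / ((0.0073)²·(0.031)·([AB₂])²) = 41000
[AB₂]² = 0.0781 ⇒ [AB₂] = 0.28 mol/L

[AB₂] = 0.28 mol/L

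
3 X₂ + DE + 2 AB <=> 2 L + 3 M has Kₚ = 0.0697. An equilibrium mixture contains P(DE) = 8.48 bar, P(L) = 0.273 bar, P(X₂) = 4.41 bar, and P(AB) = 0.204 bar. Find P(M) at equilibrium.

At equilibrium, Kₚ = P(L)²·P(M)³ / (P(X₂)³·P(DE)·P(AB)²) = 0.0697.
(0.273)²·(P(M))³ / ((4.41)³·(8.48)·(0.204)²) = 0.0697
P(M)³ = 28.3 ⇒ P(M) = 3.05 bar

P(M) = 3.05 bar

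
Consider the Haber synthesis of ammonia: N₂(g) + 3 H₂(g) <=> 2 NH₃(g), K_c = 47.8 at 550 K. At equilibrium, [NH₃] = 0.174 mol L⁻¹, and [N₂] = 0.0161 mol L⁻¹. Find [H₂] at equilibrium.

At equilibrium, K_c = [NH₃]² / ([N₂]·[H₂]³) = 47.8.
(0.174)² / ((0.0161)·([H₂])³) = 47.8
[H₂]³ = 0.0393 ⇒ [H₂] = 0.340 mol L⁻¹

[H₂] = 0.340 mol L⁻¹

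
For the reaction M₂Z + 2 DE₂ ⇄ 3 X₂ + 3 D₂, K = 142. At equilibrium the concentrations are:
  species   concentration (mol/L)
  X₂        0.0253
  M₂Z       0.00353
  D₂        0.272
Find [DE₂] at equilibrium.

At equilibrium, K = [X₂]³·[D₂]³ / ([M₂Z]·[DE₂]²) = 142.
(0.0253)³·(0.272)³ / ((0.00353)·([DE₂])²) = 142
[DE₂]² = 6.50×10⁻⁷ ⇒ [DE₂] = 8.06×10⁻⁴ mol/L

[DE₂] = 8.06×10⁻⁴ mol/L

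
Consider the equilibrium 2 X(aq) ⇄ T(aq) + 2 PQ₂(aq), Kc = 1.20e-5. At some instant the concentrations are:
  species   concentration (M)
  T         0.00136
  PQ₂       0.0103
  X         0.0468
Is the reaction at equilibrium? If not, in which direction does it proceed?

Qc = [T]·[PQ₂]² / [X]² = (0.00136)·(0.0103)² / (0.0468)² = 6.59e-5
Qc = 6.59e-5 > Kc = 1.20e-5, so the reverse reaction proceeds.

to the left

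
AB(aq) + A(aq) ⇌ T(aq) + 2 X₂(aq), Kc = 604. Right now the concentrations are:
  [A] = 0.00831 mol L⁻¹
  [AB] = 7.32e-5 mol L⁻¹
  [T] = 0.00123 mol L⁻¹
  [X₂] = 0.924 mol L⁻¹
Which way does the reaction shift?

toward reactants

Qc = [T]·[X₂]² / ([AB]·[A]) = (0.00123)·(0.924)² / ((7.32e-5)·(0.00831)) = 1730
Qc = 1730 > Kc = 604, so the reverse reaction proceeds.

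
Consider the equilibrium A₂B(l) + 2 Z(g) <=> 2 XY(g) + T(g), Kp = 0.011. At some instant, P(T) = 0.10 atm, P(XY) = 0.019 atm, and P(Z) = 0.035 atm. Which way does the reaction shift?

(A₂B is a pure liquid — omitted from Qp.)
Qp = P(XY)²·P(T) / P(Z)² = (0.019)²·(0.10) / (0.035)² = 0.029
Qp = 0.029 > Kp = 0.011, so the reverse reaction proceeds.

in the reverse direction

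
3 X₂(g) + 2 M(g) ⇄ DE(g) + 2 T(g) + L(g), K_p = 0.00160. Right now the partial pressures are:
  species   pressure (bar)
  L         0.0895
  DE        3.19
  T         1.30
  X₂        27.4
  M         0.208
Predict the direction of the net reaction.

forward (toward products)

Q_p = P(DE)·P(T)²·P(L) / (P(X₂)³·P(M)²) = (3.19)·(1.30)²·(0.0895) / ((27.4)³·(0.208)²) = 5.42×10⁻⁴
Q_p = 5.42×10⁻⁴ < K_p = 0.00160, so the forward reaction proceeds.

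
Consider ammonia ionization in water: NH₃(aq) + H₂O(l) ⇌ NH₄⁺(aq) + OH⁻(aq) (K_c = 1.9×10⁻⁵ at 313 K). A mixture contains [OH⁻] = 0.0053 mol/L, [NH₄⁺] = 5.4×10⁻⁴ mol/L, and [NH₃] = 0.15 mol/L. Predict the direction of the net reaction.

no net change (already at equilibrium)

(H₂O is a pure liquid — omitted from Q_c.)
Q_c = [NH₄⁺]·[OH⁻] / [NH₃] = (5.4×10⁻⁴)·(0.0053) / (0.15) = 1.9×10⁻⁵
Q_c = 1.9×10⁻⁵ = K_c, so the system is already at equilibrium.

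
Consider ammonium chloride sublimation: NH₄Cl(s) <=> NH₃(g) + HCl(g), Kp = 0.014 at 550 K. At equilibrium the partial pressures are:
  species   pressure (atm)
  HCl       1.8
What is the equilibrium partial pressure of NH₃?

P(NH₃) = 0.0078 atm

(NH₄Cl is a pure solid — omitted from Kp.)
At equilibrium, Kp = P(NH₃)·P(HCl) = 0.014.
(P(NH₃))·(1.8) = 0.014
P(NH₃) = 0.00778 = 0.0078 atm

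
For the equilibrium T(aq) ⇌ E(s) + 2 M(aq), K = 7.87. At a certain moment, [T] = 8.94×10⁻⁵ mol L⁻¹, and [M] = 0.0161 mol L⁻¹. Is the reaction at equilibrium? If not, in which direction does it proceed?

forward (toward products)

(E is a pure solid — omitted from Q.)
Q = [M]² / [T] = (0.0161)² / (8.94×10⁻⁵) = 2.90
Q = 2.90 < K = 7.87, so the forward reaction proceeds.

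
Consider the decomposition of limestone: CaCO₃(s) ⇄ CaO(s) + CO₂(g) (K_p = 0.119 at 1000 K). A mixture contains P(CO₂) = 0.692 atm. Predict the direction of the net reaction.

toward reactants

(CaCO₃, CaO are pure solids — omitted from Q_p.)
Q_p = P(CO₂) = 0.692
Q_p = 0.692 > K_p = 0.119, so the reverse reaction proceeds.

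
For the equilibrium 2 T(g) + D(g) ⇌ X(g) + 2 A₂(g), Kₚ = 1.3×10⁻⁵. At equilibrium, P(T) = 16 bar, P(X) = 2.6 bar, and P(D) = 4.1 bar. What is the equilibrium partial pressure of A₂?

At equilibrium, Kₚ = P(X)·P(A₂)² / (P(T)²·P(D)) = 1.3×10⁻⁵.
(2.6)·(P(A₂))² / ((16)²·(4.1)) = 1.3×10⁻⁵
P(A₂)² = 0.00525 ⇒ P(A₂) = 0.072 bar

P(A₂) = 0.072 bar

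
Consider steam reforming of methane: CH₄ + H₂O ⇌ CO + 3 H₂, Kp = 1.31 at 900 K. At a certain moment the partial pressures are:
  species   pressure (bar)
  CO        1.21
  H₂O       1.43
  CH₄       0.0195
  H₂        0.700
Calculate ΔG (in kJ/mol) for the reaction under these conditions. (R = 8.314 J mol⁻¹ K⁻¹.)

Qp = P(CO)·P(H₂)³ / (P(CH₄)·P(H₂O)) = (1.21)·(0.700)³ / ((0.0195)·(1.43)) = 14.9
ΔG = RT ln(Qp/Kp) = (8.314 J mol⁻¹ K⁻¹)(900 K) × ln(14.9/1.31)
   = (7.483 kJ/mol)(2.431) = 18.2 kJ/mol
ΔG > 0, so the forward reaction is non-spontaneous (proceeds in reverse).

ΔG = 18.2 kJ/mol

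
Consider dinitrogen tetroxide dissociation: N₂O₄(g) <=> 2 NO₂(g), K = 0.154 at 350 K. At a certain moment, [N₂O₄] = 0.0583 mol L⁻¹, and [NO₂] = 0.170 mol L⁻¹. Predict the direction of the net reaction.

Q = [NO₂]² / [N₂O₄] = (0.170)² / (0.0583) = 0.496
Q = 0.496 > K = 0.154, so the reverse reaction proceeds.

reverse (toward reactants)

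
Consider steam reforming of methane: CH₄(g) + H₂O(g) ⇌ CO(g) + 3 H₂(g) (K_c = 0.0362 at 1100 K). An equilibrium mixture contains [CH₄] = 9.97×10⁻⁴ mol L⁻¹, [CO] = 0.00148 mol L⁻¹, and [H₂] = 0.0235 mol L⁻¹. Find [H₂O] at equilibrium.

[H₂O] = 5.32×10⁻⁴ mol L⁻¹

At equilibrium, K_c = [CO]·[H₂]³ / ([CH₄]·[H₂O]) = 0.0362.
(0.00148)·(0.0235)³ / ((9.97×10⁻⁴)·([H₂O])) = 0.0362
[H₂O] = 5.32×10⁻⁴ mol L⁻¹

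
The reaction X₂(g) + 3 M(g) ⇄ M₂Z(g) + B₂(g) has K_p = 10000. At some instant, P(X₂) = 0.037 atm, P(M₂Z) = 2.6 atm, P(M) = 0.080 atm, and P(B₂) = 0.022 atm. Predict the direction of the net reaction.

toward products

Q_p = P(M₂Z)·P(B₂) / (P(X₂)·P(M)³) = (2.6)·(0.022) / ((0.037)·(0.080)³) = 3000
Q_p = 3000 < K_p = 10000, so the forward reaction proceeds.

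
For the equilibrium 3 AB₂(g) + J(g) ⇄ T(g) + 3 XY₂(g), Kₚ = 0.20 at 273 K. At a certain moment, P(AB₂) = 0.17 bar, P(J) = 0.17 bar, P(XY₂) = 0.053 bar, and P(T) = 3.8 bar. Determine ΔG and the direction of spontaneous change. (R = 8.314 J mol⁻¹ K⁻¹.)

Qₚ = P(T)·P(XY₂)³ / (P(AB₂)³·P(J)) = (3.8)·(0.053)³ / ((0.17)³·(0.17)) = 0.677
ΔG = RT ln(Qₚ/Kₚ) = (8.314 J mol⁻¹ K⁻¹)(273 K) × ln(0.677/0.20)
   = (2.270 kJ/mol)(1.219) = 2.77 kJ/mol
ΔG > 0, so the forward reaction is non-spontaneous (proceeds in reverse).

ΔG = 2.77 kJ/mol; the forward reaction is non-spontaneous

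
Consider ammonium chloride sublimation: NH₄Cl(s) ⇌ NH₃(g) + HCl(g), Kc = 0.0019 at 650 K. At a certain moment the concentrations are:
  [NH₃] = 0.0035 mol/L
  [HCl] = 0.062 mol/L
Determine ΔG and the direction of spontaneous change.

(NH₄Cl is a pure solid — omitted from Qc.)
Qc = [NH₃]·[HCl] = (0.0035)·(0.062) = 2.17×10⁻⁴
ΔG = RT ln(Qc/Kc) = (8.314 J mol⁻¹ K⁻¹)(650 K) × ln(2.17×10⁻⁴/0.0019)
   = (5.404 kJ/mol)(-2.170) = -11.7 kJ/mol
ΔG < 0, so the forward reaction is spontaneous (proceeds forward).

ΔG = -11.7 kJ/mol; the forward reaction is spontaneous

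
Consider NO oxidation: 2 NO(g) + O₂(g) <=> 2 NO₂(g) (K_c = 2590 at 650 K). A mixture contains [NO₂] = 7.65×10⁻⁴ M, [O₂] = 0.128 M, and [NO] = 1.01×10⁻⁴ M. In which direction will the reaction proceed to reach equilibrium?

Q_c = [NO₂]² / ([NO]²·[O₂]) = (7.65×10⁻⁴)² / ((1.01×10⁻⁴)²·(0.128)) = 448
Q_c = 448 < K_c = 2590, so the forward reaction proceeds.

in the forward direction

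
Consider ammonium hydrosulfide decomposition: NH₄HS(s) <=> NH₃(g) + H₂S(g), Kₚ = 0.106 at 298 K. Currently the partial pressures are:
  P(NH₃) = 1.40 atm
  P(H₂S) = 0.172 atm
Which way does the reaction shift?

(NH₄HS is a pure solid — omitted from Qₚ.)
Qₚ = P(NH₃)·P(H₂S) = (1.40)·(0.172) = 0.241
Qₚ = 0.241 > Kₚ = 0.106, so the reverse reaction proceeds.

toward reactants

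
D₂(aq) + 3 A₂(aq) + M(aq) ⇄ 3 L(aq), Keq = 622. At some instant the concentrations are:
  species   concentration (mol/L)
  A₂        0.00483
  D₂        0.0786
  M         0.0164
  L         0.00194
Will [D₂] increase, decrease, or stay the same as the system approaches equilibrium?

Q = [L]³ / ([D₂]·[A₂]³·[M]) = (0.00194)³ / ((0.0786)·(0.00483)³·(0.0164)) = 50.3
Q = 50.3 < Keq = 622: net forward reaction.
D₂ is a reactant, so it decreases.

decrease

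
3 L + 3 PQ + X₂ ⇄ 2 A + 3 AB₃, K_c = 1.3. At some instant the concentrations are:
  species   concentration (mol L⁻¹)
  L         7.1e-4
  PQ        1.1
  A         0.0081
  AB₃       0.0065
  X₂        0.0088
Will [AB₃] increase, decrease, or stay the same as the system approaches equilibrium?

decrease

Q_c = [A]²·[AB₃]³ / ([L]³·[PQ]³·[X₂]) = (0.0081)²·(0.0065)³ / ((7.1e-4)³·(1.1)³·(0.0088)) = 4.3
Q_c = 4.3 > K_c = 1.3: net reverse reaction.
AB₃ is a product, so it decreases.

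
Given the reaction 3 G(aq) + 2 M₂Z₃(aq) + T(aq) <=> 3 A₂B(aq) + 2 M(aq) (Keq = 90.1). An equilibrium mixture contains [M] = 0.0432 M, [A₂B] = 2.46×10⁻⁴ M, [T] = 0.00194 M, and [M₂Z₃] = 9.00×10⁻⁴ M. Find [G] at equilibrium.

[G] = 0.00581 M

At equilibrium, Keq = [A₂B]³·[M]² / ([G]³·[M₂Z₃]²·[T]) = 90.1.
(2.46×10⁻⁴)³·(0.0432)² / (([G])³·(9.00×10⁻⁴)²·(0.00194)) = 90.1
[G]³ = 1.96×10⁻⁷ ⇒ [G] = 0.00581 M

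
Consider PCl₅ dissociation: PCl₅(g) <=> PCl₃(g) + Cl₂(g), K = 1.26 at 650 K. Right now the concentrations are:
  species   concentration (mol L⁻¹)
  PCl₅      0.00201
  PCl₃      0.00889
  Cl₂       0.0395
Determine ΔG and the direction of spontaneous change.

Q = [PCl₃]·[Cl₂] / [PCl₅] = (0.00889)·(0.0395) / (0.00201) = 0.175
ΔG = RT ln(Q/K) = (8.314 J mol⁻¹ K⁻¹)(650 K) × ln(0.175/1.26)
   = (5.404 kJ/mol)(-1.974) = -10.7 kJ/mol
ΔG < 0, so the forward reaction is spontaneous (proceeds forward).

ΔG = -10.7 kJ/mol; the forward reaction is spontaneous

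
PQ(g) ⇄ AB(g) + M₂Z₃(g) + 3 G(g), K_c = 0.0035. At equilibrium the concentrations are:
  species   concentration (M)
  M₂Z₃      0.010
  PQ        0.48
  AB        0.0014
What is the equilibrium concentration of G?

[G] = 4.9 M

At equilibrium, K_c = [AB]·[M₂Z₃]·[G]³ / [PQ] = 0.0035.
(0.0014)·(0.010)·([G])³ / (0.48) = 0.0035
[G]³ = 120 ⇒ [G] = 4.9 M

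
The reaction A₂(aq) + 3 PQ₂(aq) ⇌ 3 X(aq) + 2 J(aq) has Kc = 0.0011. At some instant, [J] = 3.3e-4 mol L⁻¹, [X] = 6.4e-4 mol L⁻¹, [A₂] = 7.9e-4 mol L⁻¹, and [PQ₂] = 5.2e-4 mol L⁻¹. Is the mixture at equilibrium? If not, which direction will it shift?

Qc = [X]³·[J]² / ([A₂]·[PQ₂]³) = (6.4e-4)³·(3.3e-4)² / ((7.9e-4)·(5.2e-4)³) = 2.6e-4
Qc = 2.6e-4 < Kc = 0.0011: net forward reaction.

no; Q < K, reaction proceeds forward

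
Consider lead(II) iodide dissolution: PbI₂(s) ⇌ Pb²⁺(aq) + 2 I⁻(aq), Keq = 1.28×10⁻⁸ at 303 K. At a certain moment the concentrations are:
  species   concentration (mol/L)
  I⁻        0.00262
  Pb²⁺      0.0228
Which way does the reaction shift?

to the left

(PbI₂ is a pure solid — omitted from Q.)
Q = [Pb²⁺]·[I⁻]² = (0.0228)·(0.00262)² = 1.57×10⁻⁷
Q = 1.57×10⁻⁷ > Keq = 1.28×10⁻⁸, so the reverse reaction proceeds.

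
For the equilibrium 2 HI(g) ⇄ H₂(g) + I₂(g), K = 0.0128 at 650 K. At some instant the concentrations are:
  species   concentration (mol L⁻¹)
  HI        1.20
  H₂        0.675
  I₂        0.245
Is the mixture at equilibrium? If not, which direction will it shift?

no; Q > K, reaction proceeds in reverse

Q = [H₂]·[I₂] / [HI]² = (0.675)·(0.245) / (1.20)² = 0.115
Q = 0.115 > K = 0.0128: net reverse reaction.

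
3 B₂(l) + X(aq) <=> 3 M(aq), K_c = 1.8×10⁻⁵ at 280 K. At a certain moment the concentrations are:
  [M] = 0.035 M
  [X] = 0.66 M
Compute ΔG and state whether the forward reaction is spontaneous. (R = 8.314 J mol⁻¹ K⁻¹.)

ΔG = 2.99 kJ/mol; the forward reaction is non-spontaneous

(B₂ is a pure liquid — omitted from Q_c.)
Q_c = [M]³ / [X] = (0.035)³ / (0.66) = 6.50×10⁻⁵
ΔG = RT ln(Q_c/K_c) = (8.314 J mol⁻¹ K⁻¹)(280 K) × ln(6.50×10⁻⁵/1.8×10⁻⁵)
   = (2.328 kJ/mol)(1.284) = 2.99 kJ/mol
ΔG > 0, so the forward reaction is non-spontaneous (proceeds in reverse).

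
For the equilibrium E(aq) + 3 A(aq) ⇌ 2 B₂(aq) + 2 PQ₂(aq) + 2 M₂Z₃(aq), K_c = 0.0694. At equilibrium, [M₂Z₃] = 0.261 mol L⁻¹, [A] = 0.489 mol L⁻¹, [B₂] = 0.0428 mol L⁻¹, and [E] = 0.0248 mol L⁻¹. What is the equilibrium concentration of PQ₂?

[PQ₂] = 1.27 mol L⁻¹

At equilibrium, K_c = [B₂]²·[PQ₂]²·[M₂Z₃]² / ([E]·[A]³) = 0.0694.
(0.0428)²·([PQ₂])²·(0.261)² / ((0.0248)·(0.489)³) = 0.0694
[PQ₂]² = 1.61 ⇒ [PQ₂] = 1.27 mol L⁻¹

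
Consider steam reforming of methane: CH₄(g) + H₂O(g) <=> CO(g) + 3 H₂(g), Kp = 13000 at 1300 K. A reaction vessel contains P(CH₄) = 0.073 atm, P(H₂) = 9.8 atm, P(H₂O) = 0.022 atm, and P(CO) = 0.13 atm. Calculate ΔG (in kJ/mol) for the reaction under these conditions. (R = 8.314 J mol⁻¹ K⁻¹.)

ΔG = 19.1 kJ/mol

Qp = P(CO)·P(H₂)³ / (P(CH₄)·P(H₂O)) = (0.13)·(9.8)³ / ((0.073)·(0.022)) = 76200
ΔG = RT ln(Qp/Kp) = (8.314 J mol⁻¹ K⁻¹)(1300 K) × ln(76200/13000)
   = (10.81 kJ/mol)(1.768) = 19.1 kJ/mol
ΔG > 0, so the forward reaction is non-spontaneous (proceeds in reverse).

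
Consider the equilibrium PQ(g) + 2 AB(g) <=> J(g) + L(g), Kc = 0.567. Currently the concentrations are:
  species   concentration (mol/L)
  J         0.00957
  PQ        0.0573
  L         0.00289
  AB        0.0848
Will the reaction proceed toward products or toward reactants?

in the forward direction

Qc = [J]·[L] / ([PQ]·[AB]²) = (0.00957)·(0.00289) / ((0.0573)·(0.0848)²) = 0.0671
Qc = 0.0671 < Kc = 0.567, so the forward reaction proceeds.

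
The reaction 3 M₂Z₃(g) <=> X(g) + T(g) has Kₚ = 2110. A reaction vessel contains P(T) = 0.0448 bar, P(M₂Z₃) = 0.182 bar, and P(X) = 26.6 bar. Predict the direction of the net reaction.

Qₚ = P(X)·P(T) / P(M₂Z₃)³ = (26.6)·(0.0448) / (0.182)³ = 198
Qₚ = 198 < Kₚ = 2110, so the forward reaction proceeds.

in the forward direction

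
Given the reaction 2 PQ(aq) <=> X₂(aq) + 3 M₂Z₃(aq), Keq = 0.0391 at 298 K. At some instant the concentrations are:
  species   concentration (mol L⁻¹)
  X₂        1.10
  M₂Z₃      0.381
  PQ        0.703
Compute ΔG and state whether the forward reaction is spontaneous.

ΔG = 2.84 kJ/mol; the forward reaction is non-spontaneous

Q = [X₂]·[M₂Z₃]³ / [PQ]² = (1.10)·(0.381)³ / (0.703)² = 0.123
ΔG = RT ln(Q/Keq) = (8.314 J mol⁻¹ K⁻¹)(298 K) × ln(0.123/0.0391)
   = (2.478 kJ/mol)(1.146) = 2.84 kJ/mol
ΔG > 0, so the forward reaction is non-spontaneous (proceeds in reverse).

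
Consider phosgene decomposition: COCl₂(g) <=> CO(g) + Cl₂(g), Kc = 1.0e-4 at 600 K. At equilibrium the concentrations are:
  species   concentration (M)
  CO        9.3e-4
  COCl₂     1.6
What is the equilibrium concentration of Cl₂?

[Cl₂] = 0.17 M

At equilibrium, Kc = [CO]·[Cl₂] / [COCl₂] = 1.0e-4.
(9.3e-4)·([Cl₂]) / (1.6) = 1.0e-4
[Cl₂] = 0.172 = 0.17 M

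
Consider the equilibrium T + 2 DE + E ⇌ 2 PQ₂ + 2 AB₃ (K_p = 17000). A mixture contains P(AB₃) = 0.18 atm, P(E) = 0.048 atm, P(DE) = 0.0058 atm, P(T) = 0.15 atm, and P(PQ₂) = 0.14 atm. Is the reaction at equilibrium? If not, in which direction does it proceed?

Q_p = P(PQ₂)²·P(AB₃)² / (P(T)·P(DE)²·P(E)) = (0.14)²·(0.18)² / ((0.15)·(0.0058)²·(0.048)) = 2600
Q_p = 2600 < K_p = 17000, so the forward reaction proceeds.

in the forward direction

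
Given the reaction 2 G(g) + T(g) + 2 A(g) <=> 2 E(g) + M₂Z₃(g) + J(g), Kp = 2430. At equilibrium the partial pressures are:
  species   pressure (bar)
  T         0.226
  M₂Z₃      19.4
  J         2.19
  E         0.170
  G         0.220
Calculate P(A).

P(A) = 0.215 bar

At equilibrium, Kp = P(E)²·P(M₂Z₃)·P(J) / (P(G)²·P(T)·P(A)²) = 2430.
(0.170)²·(19.4)·(2.19) / ((0.220)²·(0.226)·(P(A))²) = 2430
P(A)² = 0.0462 ⇒ P(A) = 0.215 bar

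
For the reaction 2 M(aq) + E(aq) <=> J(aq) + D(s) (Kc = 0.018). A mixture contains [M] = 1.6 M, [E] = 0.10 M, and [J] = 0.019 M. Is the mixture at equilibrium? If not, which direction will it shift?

no; Q > K, reaction proceeds in reverse

(D is a pure solid — omitted from Qc.)
Qc = [J] / ([M]²·[E]) = (0.019) / ((1.6)²·(0.10)) = 0.074
Qc = 0.074 > Kc = 0.018: net reverse reaction.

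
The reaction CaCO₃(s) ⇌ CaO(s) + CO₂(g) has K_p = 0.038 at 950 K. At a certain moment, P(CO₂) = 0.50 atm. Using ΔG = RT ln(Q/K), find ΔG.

ΔG = 20.4 kJ/mol

(CaCO₃, CaO are pure solids — omitted from Q_p.)
Q_p = P(CO₂) = 0.500
ΔG = RT ln(Q_p/K_p) = (8.314 J mol⁻¹ K⁻¹)(950 K) × ln(0.500/0.038)
   = (7.898 kJ/mol)(2.577) = 20.4 kJ/mol
ΔG > 0, so the forward reaction is non-spontaneous (proceeds in reverse).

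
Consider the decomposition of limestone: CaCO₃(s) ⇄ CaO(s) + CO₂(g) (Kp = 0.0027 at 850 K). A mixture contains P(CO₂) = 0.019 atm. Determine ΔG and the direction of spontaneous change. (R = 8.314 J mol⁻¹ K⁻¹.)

ΔG = 13.8 kJ/mol; the forward reaction is non-spontaneous

(CaCO₃, CaO are pure solids — omitted from Qp.)
Qp = P(CO₂) = 0.0190
ΔG = RT ln(Qp/Kp) = (8.314 J mol⁻¹ K⁻¹)(850 K) × ln(0.0190/0.0027)
   = (7.067 kJ/mol)(1.951) = 13.8 kJ/mol
ΔG > 0, so the forward reaction is non-spontaneous (proceeds in reverse).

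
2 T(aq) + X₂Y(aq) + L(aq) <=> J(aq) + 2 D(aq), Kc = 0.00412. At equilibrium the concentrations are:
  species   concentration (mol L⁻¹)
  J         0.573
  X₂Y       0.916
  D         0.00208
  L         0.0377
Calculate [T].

At equilibrium, Kc = [J]·[D]² / ([T]²·[X₂Y]·[L]) = 0.00412.
(0.573)·(0.00208)² / (([T])²·(0.916)·(0.0377)) = 0.00412
[T]² = 0.0174 ⇒ [T] = 0.132 mol L⁻¹

[T] = 0.132 mol L⁻¹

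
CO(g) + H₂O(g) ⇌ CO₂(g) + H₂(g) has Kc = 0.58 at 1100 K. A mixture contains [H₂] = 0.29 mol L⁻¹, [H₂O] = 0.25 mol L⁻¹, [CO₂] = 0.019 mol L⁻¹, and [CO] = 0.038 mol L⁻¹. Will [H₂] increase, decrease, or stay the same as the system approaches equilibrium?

Qc = [CO₂]·[H₂] / ([CO]·[H₂O]) = (0.019)·(0.29) / ((0.038)·(0.25)) = 0.58
Qc = 0.58 = Kc; the system is at equilibrium.

stay the same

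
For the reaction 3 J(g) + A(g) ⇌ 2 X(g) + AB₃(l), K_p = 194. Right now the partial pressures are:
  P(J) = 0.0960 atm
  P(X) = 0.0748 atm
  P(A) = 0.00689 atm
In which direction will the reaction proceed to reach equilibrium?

to the left

(AB₃ is a pure liquid — omitted from Q_p.)
Q_p = P(X)² / (P(J)³·P(A)) = (0.0748)² / ((0.0960)³·(0.00689)) = 918
Q_p = 918 > K_p = 194, so the reverse reaction proceeds.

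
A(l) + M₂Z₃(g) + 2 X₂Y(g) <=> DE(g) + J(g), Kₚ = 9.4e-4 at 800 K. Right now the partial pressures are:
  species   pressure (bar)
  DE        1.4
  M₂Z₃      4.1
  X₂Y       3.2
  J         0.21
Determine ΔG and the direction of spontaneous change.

ΔG = 13.4 kJ/mol; the forward reaction is non-spontaneous

(A is a pure liquid — omitted from Qₚ.)
Qₚ = P(DE)·P(J) / (P(M₂Z₃)·P(X₂Y)²) = (1.4)·(0.21) / ((4.1)·(3.2)²) = 0.00700
ΔG = RT ln(Qₚ/Kₚ) = (8.314 J mol⁻¹ K⁻¹)(800 K) × ln(0.00700/9.4e-4)
   = (6.651 kJ/mol)(2.008) = 13.4 kJ/mol
ΔG > 0, so the forward reaction is non-spontaneous (proceeds in reverse).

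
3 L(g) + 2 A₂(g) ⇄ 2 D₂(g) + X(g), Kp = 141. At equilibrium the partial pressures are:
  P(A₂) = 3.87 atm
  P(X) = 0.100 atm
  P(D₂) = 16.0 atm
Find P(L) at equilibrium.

P(L) = 0.230 atm

At equilibrium, Kp = P(D₂)²·P(X) / (P(L)³·P(A₂)²) = 141.
(16.0)²·(0.100) / ((P(L))³·(3.87)²) = 141
P(L)³ = 0.0121 ⇒ P(L) = 0.230 atm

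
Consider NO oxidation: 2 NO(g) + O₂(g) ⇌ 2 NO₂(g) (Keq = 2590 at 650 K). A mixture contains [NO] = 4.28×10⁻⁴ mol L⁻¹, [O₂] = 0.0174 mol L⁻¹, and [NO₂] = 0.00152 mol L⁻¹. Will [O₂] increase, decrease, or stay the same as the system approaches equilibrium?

Q = [NO₂]² / ([NO]²·[O₂]) = (0.00152)² / ((4.28×10⁻⁴)²·(0.0174)) = 725
Q = 725 < Keq = 2590: net forward reaction.
O₂ is a reactant, so it decreases.

decrease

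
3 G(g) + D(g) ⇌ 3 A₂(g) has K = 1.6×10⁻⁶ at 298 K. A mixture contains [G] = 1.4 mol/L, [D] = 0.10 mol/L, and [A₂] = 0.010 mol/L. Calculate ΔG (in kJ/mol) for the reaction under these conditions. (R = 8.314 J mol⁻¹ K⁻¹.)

ΔG = 2.04 kJ/mol

Q = [A₂]³ / ([G]³·[D]) = (0.010)³ / ((1.4)³·(0.10)) = 3.64×10⁻⁶
ΔG = RT ln(Q/K) = (8.314 J mol⁻¹ K⁻¹)(298 K) × ln(3.64×10⁻⁶/1.6×10⁻⁶)
   = (2.478 kJ/mol)(0.8220) = 2.04 kJ/mol
ΔG > 0, so the forward reaction is non-spontaneous (proceeds in reverse).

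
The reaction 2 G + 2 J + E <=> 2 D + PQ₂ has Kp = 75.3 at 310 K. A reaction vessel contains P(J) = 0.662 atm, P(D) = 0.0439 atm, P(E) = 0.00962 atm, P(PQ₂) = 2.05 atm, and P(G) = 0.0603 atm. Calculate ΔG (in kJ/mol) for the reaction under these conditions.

ΔG = 3.17 kJ/mol

Qp = P(D)²·P(PQ₂) / (P(G)²·P(J)²·P(E)) = (0.0439)²·(2.05) / ((0.0603)²·(0.662)²·(0.00962)) = 258
ΔG = RT ln(Qp/Kp) = (8.314 J mol⁻¹ K⁻¹)(310 K) × ln(258/75.3)
   = (2.577 kJ/mol)(1.231) = 3.17 kJ/mol
ΔG > 0, so the forward reaction is non-spontaneous (proceeds in reverse).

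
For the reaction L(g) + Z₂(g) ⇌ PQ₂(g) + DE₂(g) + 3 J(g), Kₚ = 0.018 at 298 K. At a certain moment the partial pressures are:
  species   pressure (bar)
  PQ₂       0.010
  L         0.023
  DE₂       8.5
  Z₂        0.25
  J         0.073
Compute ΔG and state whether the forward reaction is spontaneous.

ΔG = -2.83 kJ/mol; the forward reaction is spontaneous

Qₚ = P(PQ₂)·P(DE₂)·P(J)³ / (P(L)·P(Z₂)) = (0.010)·(8.5)·(0.073)³ / ((0.023)·(0.25)) = 0.00575
ΔG = RT ln(Qₚ/Kₚ) = (8.314 J mol⁻¹ K⁻¹)(298 K) × ln(0.00575/0.018)
   = (2.478 kJ/mol)(-1.141) = -2.83 kJ/mol
ΔG < 0, so the forward reaction is spontaneous (proceeds forward).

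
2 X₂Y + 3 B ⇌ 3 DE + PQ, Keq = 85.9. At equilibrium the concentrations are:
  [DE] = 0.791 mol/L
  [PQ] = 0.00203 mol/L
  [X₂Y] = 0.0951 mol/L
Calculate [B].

At equilibrium, Keq = [DE]³·[PQ] / ([X₂Y]²·[B]³) = 85.9.
(0.791)³·(0.00203) / ((0.0951)²·([B])³) = 85.9
[B]³ = 0.00129 ⇒ [B] = 0.109 mol/L

[B] = 0.109 mol/L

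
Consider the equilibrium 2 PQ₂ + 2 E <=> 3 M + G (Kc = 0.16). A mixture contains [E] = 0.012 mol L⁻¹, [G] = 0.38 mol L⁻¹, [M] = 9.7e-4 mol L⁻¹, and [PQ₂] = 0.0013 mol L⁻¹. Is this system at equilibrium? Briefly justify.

no; Q > K, reaction proceeds in reverse

Qc = [M]³·[G] / ([PQ₂]²·[E]²) = (9.7e-4)³·(0.38) / ((0.0013)²·(0.012)²) = 1.4
Qc = 1.4 > Kc = 0.16: net reverse reaction.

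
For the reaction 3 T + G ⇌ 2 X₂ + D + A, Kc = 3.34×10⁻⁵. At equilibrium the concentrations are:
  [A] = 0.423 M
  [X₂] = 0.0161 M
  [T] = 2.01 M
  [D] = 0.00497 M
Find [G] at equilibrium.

[G] = 0.00201 M

At equilibrium, Kc = [X₂]²·[D]·[A] / ([T]³·[G]) = 3.34×10⁻⁵.
(0.0161)²·(0.00497)·(0.423) / ((2.01)³·([G])) = 3.34×10⁻⁵
[G] = 0.00201 M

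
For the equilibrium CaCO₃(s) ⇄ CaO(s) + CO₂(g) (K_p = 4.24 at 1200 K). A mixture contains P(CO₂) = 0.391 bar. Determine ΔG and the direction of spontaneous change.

(CaCO₃, CaO are pure solids — omitted from Q_p.)
Q_p = P(CO₂) = 0.391
ΔG = RT ln(Q_p/K_p) = (8.314 J mol⁻¹ K⁻¹)(1200 K) × ln(0.391/4.24)
   = (9.977 kJ/mol)(-2.384) = -23.8 kJ/mol
ΔG < 0, so the forward reaction is spontaneous (proceeds forward).

ΔG = -23.8 kJ/mol; the forward reaction is spontaneous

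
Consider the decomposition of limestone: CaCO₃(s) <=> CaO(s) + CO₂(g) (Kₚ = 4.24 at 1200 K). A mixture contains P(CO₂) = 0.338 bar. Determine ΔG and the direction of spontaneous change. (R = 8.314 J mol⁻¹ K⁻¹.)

(CaCO₃, CaO are pure solids — omitted from Qₚ.)
Qₚ = P(CO₂) = 0.338
ΔG = RT ln(Qₚ/Kₚ) = (8.314 J mol⁻¹ K⁻¹)(1200 K) × ln(0.338/4.24)
   = (9.977 kJ/mol)(-2.529) = -25.2 kJ/mol
ΔG < 0, so the forward reaction is spontaneous (proceeds forward).

ΔG = -25.2 kJ/mol; the forward reaction is spontaneous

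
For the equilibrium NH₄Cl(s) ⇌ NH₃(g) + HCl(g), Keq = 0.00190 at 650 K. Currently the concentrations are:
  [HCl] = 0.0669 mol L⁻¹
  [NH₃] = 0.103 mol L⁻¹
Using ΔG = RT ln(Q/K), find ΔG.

(NH₄Cl is a pure solid — omitted from Q.)
Q = [NH₃]·[HCl] = (0.103)·(0.0669) = 0.00689
ΔG = RT ln(Q/Keq) = (8.314 J mol⁻¹ K⁻¹)(650 K) × ln(0.00689/0.00190)
   = (5.404 kJ/mol)(1.288) = 6.96 kJ/mol
ΔG > 0, so the forward reaction is non-spontaneous (proceeds in reverse).

ΔG = 6.96 kJ/mol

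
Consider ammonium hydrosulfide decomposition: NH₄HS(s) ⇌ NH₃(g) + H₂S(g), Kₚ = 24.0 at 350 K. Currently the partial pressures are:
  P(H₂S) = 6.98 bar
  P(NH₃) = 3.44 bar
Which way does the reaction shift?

(NH₄HS is a pure solid — omitted from Qₚ.)
Qₚ = P(NH₃)·P(H₂S) = (3.44)·(6.98) = 24.0
Qₚ = 24.0 = Kₚ, so the system is already at equilibrium.

no net change (already at equilibrium)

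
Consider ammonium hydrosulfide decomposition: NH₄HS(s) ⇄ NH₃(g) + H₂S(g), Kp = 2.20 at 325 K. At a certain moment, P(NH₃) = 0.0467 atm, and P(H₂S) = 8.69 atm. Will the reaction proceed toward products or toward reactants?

forward (toward products)

(NH₄HS is a pure solid — omitted from Qp.)
Qp = P(NH₃)·P(H₂S) = (0.0467)·(8.69) = 0.406
Qp = 0.406 < Kp = 2.20, so the forward reaction proceeds.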